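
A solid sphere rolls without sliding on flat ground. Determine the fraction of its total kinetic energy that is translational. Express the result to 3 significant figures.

With I = (2/5)MR², the ratio k = I/(MR²) is 0.4.
With ω = v/R, KE_trans = ½Mv² and KE_rot = ½Iω² = ½kMv², so KE_total = ½(1+k)Mv².
The translational fraction is therefore 1/(1+k) = 1/1.4 ≈ 0.714.

fraction ≈ 0.714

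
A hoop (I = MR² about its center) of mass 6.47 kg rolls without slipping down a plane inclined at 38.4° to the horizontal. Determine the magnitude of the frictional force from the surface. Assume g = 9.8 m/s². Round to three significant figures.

f ≈ 19.7 N

With I = MR², the ratio k = I/(MR²) is 1.
Translational: Mg sinθ − f = Ma. Rotational about the CM: fR = Iα = kMRa, so f = kMa.
Combining, a = g sinθ/(1+k) and f = kMa = kMg sinθ/(1+k).
f = 1 × 6.47 × 9.8 × sin38.4° / 2 ≈ 19.7 N.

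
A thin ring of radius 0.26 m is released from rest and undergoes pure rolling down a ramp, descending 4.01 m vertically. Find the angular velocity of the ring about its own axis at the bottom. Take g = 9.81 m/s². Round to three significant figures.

With I = MR², the ratio k = I/(MR²) is 1.
The rolling condition ω = v/R makes the rotational term ½I(v/R)² = ½kMv², so KE_total = ½(1+k)Mv² = Mv².
Energy conservation Mgh = ½(1+k)Mv² gives v = √(2gh/(1+k)) = √(2 × 9.81 × 4.01 / 2) = 6.272 m/s.
The angular speed follows from ω = v/R = 6.272/0.26 ≈ 24.1 rad/s.

ω ≈ 24.1 rad/s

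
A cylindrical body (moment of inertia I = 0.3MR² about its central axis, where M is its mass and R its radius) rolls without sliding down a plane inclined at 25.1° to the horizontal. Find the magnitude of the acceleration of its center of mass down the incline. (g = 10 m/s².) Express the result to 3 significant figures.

a ≈ 3.26 m/s²

The moment of inertia is 0.3MR², giving k ≡ I/(MR²) = 0.3.
Along the incline Mg sinθ − f = Ma, and torque about the center fR = Iα = kMR²(a/R) gives f = kMa.
Eliminating f: Mg sinθ = (1+k)Ma, so a = g sinθ/(1+k) = 10 × sin25.1° / 1.3 ≈ 3.26 m/s².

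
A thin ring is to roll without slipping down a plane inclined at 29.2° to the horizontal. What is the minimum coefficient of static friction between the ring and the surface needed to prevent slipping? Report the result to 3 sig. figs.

μ_min ≈ 0.279

The moment of inertia is MR², giving k ≡ I/(MR²) = 1.
Translational: Mg sinθ − f = Ma. Rotational about the CM: fR = Iα = kMRa, so f = kMa.
These give a = g sinθ/(1+k) and the required friction f = kMg sinθ/(1+k).
The normal force is N = Mg cosθ, so μ_min = f/N = k tanθ/(1+k).
μ_min = 1 × tan29.2° / 2 ≈ 0.279.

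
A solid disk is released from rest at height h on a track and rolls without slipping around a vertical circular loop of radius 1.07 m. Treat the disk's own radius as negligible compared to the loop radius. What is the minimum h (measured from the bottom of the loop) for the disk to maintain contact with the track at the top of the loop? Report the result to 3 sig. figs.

h_min ≈ 2.94 m

With I = (1/2)MR², the ratio k = I/(MR²) is 0.5.
At the top of the loop, the minimum-contact condition is Mg = Mv_top²/r, so v_top² = gr.
With ω = v/R, the kinetic energy at speed v is ½(1+k)Mv² = (3/4)Mv².
Energy conservation from release (height h) to the top (height 2r): Mgh = Mg(2r) + (3/4)M·gr.
Thus h_min = 2r + (1+k)r/2 = r(2 + 1.5/2) = 1.07 × 2.75 ≈ 2.94 m.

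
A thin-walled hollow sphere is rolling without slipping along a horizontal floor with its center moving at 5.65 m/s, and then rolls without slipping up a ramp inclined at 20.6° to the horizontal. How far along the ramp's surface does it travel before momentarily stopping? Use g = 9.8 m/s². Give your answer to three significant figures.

d ≈ 7.72 m

With I = (2/3)MR², the ratio k = I/(MR²) is 2/3.
Since it rolls without slipping, ω = v/R and KE = ½Mv² + ½Iω² = ½(1+k)Mv² = (5/6)Mv².
Setting this equal to Mgh gives the vertical rise h = (1+k)v₀²/(2g) = 1.667×5.65²/(2×9.8) = 2.714 m.
Along the incline, d = h/sinθ = 2.714/sin20.6° ≈ 7.72 m.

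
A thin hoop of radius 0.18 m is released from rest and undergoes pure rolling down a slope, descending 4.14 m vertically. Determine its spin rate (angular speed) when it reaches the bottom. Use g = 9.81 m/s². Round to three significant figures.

For this body I = MR², i.e. k = I/(MR²) = 1.
The rolling condition ω = v/R makes the rotational term ½I(v/R)² = ½kMv², so KE_total = ½(1+k)Mv² = Mv².
Energy conservation Mgh = ½(1+k)Mv² gives v = √(2gh/(1+k)) = √(2 × 9.81 × 4.14 / 2) = 6.373 m/s.
The angular speed follows from ω = v/R = 6.373/0.18 ≈ 35.4 rad/s.

ω ≈ 35.4 rad/s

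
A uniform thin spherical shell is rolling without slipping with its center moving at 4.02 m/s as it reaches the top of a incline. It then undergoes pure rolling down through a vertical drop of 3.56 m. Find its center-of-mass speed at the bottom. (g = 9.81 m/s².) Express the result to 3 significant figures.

With I = (2/3)MR², the ratio k = I/(MR²) is 2/3.
Rolling without slipping gives ω = v/R, so the total kinetic energy is ½Mv² + ½Iω² = ½(1+k)Mv² = (5/6)Mv².
Conserving energy between top and bottom: (5/6)Mv² = (5/6)Mv₀² + Mgh, hence v² = v₀² + 2gh/(1+k).
v = √(4.02² + 2×9.81×3.56/1.667) = √58.07 ≈ 7.62 m/s.

v ≈ 7.62 m/s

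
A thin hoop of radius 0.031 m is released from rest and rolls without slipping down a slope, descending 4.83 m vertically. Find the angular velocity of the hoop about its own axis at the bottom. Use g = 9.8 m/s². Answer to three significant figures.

ω ≈ 222 rad/s

Here I = MR², so the shape factor k = I/(MR²) = 1.
Pure rolling means v = ωR; then KE = ½Mv² + ½I(v/R)² = ½(1+k)Mv² = Mv².
Energy conservation Mgh = ½(1+k)Mv² gives v = √(2gh/(1+k)) = √(2 × 9.8 × 4.83 / 2) = 6.88 m/s.
The angular speed follows from ω = v/R = 6.88/0.031 ≈ 222 rad/s.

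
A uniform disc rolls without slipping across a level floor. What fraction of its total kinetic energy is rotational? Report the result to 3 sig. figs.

Here I = (1/2)MR², so the shape factor k = I/(MR²) = 0.5.
Since ω = v/R, the translational part is ½Mv² and the rotational part is ½I(v/R)² = ½kMv²; the total is ½(1+k)Mv².
The rotational fraction is therefore k/(1+k) = 0.5/1.5 ≈ 0.333.

fraction ≈ 0.333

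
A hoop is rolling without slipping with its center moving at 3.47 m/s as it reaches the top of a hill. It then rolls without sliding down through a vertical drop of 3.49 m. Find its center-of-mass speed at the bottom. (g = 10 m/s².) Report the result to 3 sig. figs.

For this body I = MR², i.e. k = I/(MR²) = 1.
Since it rolls without slipping, ω = v/R and KE = ½Mv² + ½Iω² = ½(1+k)Mv² = Mv².
Energy conservation: Mv₀² + Mgh = Mv², so v² = v₀² + 2gh/(1+k).
v = √(3.47² + 2×10×3.49/2) = √46.94 ≈ 6.85 m/s.

v ≈ 6.85 m/s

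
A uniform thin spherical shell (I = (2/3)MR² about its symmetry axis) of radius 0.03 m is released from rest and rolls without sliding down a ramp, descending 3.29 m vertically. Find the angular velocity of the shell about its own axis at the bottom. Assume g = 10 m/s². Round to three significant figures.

ω ≈ 209 rad/s

Here I = (2/3)MR², so the shape factor k = I/(MR²) = 2/3.
Rolling without slipping gives ω = v/R, so the total kinetic energy is ½Mv² + ½Iω² = ½(1+k)Mv² = (5/6)Mv².
Energy conservation Mgh = ½(1+k)Mv² gives v = √(2gh/(1+k)) = √(2 × 10 × 3.29 / 1.667) = 6.283 m/s.
Then ω = v/R = 6.283 / 0.03 ≈ 209 rad/s.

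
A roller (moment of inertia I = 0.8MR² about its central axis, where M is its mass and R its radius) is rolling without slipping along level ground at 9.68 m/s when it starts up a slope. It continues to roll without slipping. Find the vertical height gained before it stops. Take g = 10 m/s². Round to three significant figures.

With I = 0.8MR², the ratio k = I/(MR²) is 0.8.
Since it rolls without slipping, ω = v/R and KE = ½Mv² + ½Iω² = ½(1+k)Mv² = (9/10)Mv².
All of this converts to potential energy at the highest point: (9/10)Mv₀² = Mgh.
Thus h = (1+k)v₀²/(2g) = 1.8 × 9.68² / (2 × 10) ≈ 8.43 m.

h ≈ 8.43 m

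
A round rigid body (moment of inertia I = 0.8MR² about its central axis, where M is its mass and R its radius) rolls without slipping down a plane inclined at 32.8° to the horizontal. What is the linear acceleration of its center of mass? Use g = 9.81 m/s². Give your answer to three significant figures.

For this body I = 0.8MR², i.e. k = I/(MR²) = 0.8.
Translational: Mg sinθ − f = Ma. Rotational about the CM: fR = Iα = kMRa, so f = kMa.
Eliminating f: Mg sinθ = (1+k)Ma, so a = g sinθ/(1+k) = 9.81 × sin32.8° / 1.8 ≈ 2.95 m/s².

a ≈ 2.95 m/s²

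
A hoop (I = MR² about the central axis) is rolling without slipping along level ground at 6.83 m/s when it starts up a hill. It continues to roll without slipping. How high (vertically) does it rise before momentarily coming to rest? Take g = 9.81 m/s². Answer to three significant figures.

For this body I = MR², i.e. k = I/(MR²) = 1.
Since it rolls without slipping, ω = v/R and KE = ½Mv² + ½Iω² = ½(1+k)Mv² = Mv².
All of this converts to potential energy at the highest point: Mv₀² = Mgh.
Thus h = (1+k)v₀²/(2g) = 2 × 6.83² / (2 × 9.81) ≈ 4.76 m.

h ≈ 4.76 m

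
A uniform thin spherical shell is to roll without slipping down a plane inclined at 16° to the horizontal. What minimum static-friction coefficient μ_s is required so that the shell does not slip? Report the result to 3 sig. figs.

μ_min ≈ 0.115

For this body I = (2/3)MR², i.e. k = I/(MR²) = 2/3.
Translational: Mg sinθ − f = Ma. Rotational about the CM: fR = Iα = kMRa, so f = kMa.
These give a = g sinθ/(1+k) and the required friction f = kMg sinθ/(1+k).
With N = Mg cosθ, the no-slip condition f ≤ μN gives μ_min = f/N = k tanθ/(1+k).
μ_min = (2/3) × tan16° / 1.667 ≈ 0.115.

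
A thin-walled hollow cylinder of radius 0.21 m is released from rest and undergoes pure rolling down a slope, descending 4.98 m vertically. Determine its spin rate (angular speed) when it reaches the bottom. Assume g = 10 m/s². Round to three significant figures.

ω ≈ 33.6 rad/s

With I = MR², the ratio k = I/(MR²) is 1.
Rolling without slipping gives ω = v/R, so the total kinetic energy is ½Mv² + ½Iω² = ½(1+k)Mv² = Mv².
Energy conservation Mgh = ½(1+k)Mv² gives v = √(2gh/(1+k)) = √(2 × 10 × 4.98 / 2) = 7.057 m/s.
Then ω = v/R = 7.057 / 0.21 ≈ 33.6 rad/s.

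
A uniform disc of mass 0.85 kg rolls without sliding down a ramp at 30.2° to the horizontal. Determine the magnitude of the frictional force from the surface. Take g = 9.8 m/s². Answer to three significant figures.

The moment of inertia is (1/2)MR², giving k ≡ I/(MR²) = 0.5.
Along the incline Mg sinθ − f = Ma, and torque about the center fR = Iα = kMR²(a/R) gives f = kMa.
Combining, a = g sinθ/(1+k) and f = kMa = kMg sinθ/(1+k).
f = 0.5 × 0.85 × 9.8 × sin30.2° / 1.5 ≈ 1.40 N.

f ≈ 1.40 N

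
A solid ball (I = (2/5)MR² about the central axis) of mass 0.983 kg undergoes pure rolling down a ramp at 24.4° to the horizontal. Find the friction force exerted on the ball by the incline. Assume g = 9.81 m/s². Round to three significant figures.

For this body I = (2/5)MR², i.e. k = I/(MR²) = 0.4.
Newton's second law down the slope: Mg sinθ − f = Ma. The torque equation fR = Iα (with α = a/R) gives f = kMa.
Combining, a = g sinθ/(1+k) and f = kMa = kMg sinθ/(1+k).
f = 0.4 × 0.983 × 9.81 × sin24.4° / 1.4 ≈ 1.14 N.

f ≈ 1.14 N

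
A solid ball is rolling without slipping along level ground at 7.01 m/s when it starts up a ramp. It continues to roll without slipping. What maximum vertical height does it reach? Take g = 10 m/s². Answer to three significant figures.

With I = (2/5)MR², the ratio k = I/(MR²) is 0.4.
The rolling condition ω = v/R makes the rotational term ½I(v/R)² = ½kMv², so KE_total = ½(1+k)Mv² = (7/10)Mv².
At the top the kinetic energy is zero, so (7/10)Mv₀² = Mgh.
Thus h = (1+k)v₀²/(2g) = 1.4 × 7.01² / (2 × 10) ≈ 3.44 m.

h ≈ 3.44 m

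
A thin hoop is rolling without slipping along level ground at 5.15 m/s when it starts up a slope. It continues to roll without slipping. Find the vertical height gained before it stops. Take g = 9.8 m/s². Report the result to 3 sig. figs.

h ≈ 2.71 m

The moment of inertia is MR², giving k ≡ I/(MR²) = 1.
Rolling without slipping gives ω = v/R, so the total kinetic energy is ½Mv² + ½Iω² = ½(1+k)Mv² = Mv².
At the top the kinetic energy is zero, so Mv₀² = Mgh.
Thus h = (1+k)v₀²/(2g) = 2 × 5.15² / (2 × 9.8) ≈ 2.71 m.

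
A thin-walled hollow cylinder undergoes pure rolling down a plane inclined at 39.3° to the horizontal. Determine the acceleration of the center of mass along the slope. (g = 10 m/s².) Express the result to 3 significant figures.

a ≈ 3.17 m/s²

For this body I = MR², i.e. k = I/(MR²) = 1.
Newton's second law down the slope: Mg sinθ − f = Ma. The torque equation fR = Iα (with α = a/R) gives f = kMa.
Eliminating f: Mg sinθ = (1+k)Ma, so a = g sinθ/(1+k) = 10 × sin39.3° / 2 ≈ 3.17 m/s².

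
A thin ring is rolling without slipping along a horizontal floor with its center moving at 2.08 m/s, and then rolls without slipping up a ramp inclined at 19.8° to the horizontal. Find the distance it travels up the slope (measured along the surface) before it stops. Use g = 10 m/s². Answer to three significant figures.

d ≈ 1.28 m

Here I = MR², so the shape factor k = I/(MR²) = 1.
Pure rolling means v = ωR; then KE = ½Mv² + ½I(v/R)² = ½(1+k)Mv² = Mv².
Setting this equal to Mgh gives the vertical rise h = (1+k)v₀²/(2g) = 2×2.08²/(2×10) = 0.4326 m.
The distance along the slope is d = h/sinθ = 0.4326/sin19.8° ≈ 1.28 m.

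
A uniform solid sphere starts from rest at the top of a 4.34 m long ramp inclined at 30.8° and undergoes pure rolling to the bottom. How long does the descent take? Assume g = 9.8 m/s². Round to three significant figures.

t ≈ 1.56 s

With I = (2/5)MR², the ratio k = I/(MR²) is 0.4.
Along the incline Mg sinθ − f = Ma, and torque about the center fR = Iα = kMR²(a/R) gives f = kMa.
Hence a = g sinθ/(1+k) = 9.8×sin30.8°/1.4 = 3.584 m/s².
Starting from rest, L = ½at², so t = √(2L/a) = √(2×4.34/3.584) ≈ 1.56 s.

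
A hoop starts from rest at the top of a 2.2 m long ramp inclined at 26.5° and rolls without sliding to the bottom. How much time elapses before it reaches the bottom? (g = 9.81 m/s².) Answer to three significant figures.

The moment of inertia is MR², giving k ≡ I/(MR²) = 1.
Translational: Mg sinθ − f = Ma. Rotational about the CM: fR = Iα = kMRa, so f = kMa.
Hence a = g sinθ/(1+k) = 9.81×sin26.5°/2 = 2.189 m/s².
With constant a from rest, t = √(2L/a) = √(2·2.2/2.189) ≈ 1.42 s.

t ≈ 1.42 s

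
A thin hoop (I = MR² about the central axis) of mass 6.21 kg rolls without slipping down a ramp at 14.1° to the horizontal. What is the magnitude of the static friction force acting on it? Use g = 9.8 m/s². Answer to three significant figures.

f ≈ 7.41 N

The moment of inertia is MR², giving k ≡ I/(MR²) = 1.
Translational: Mg sinθ − f = Ma. Rotational about the CM: fR = Iα = kMRa, so f = kMa.
Combining, a = g sinθ/(1+k) and f = kMa = kMg sinθ/(1+k).
f = 1 × 6.21 × 9.8 × sin14.1° / 2 ≈ 7.41 N.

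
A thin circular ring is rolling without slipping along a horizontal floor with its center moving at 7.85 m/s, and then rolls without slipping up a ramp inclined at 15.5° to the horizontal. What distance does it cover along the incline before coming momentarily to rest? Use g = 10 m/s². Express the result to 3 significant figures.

The moment of inertia is MR², giving k ≡ I/(MR²) = 1.
Rolling without slipping gives ω = v/R, so the total kinetic energy is ½Mv² + ½Iω² = ½(1+k)Mv² = Mv².
Setting this equal to Mgh gives the vertical rise h = (1+k)v₀²/(2g) = 2×7.85²/(2×10) = 6.162 m.
Along the incline, d = h/sinθ = 6.162/sin15.5° ≈ 23.1 m.

d ≈ 23.1 m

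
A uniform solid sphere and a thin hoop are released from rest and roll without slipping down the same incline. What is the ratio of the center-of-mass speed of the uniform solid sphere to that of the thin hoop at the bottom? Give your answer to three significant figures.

Each satisfies Mgh = ½(1+k)Mv² with k = I/(MR²), so v ∝ 1/√(1+k).
For the uniform solid sphere k = 0.4; for the thin hoop k = 1.
v₁/v₂ = √((1+k₂)/(1+k₁)) = √(2/1.4) ≈ 1.20.

v_ratio ≈ 1.20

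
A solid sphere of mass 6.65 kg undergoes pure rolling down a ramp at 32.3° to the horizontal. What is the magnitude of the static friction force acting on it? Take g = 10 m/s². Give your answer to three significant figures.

Here I = (2/5)MR², so the shape factor k = I/(MR²) = 0.4.
Along the incline Mg sinθ − f = Ma, and torque about the center fR = Iα = kMR²(a/R) gives f = kMa.
Combining, a = g sinθ/(1+k) and f = kMa = kMg sinθ/(1+k).
f = 0.4 × 6.65 × 10 × sin32.3° / 1.4 ≈ 10.2 N.

f ≈ 10.2 N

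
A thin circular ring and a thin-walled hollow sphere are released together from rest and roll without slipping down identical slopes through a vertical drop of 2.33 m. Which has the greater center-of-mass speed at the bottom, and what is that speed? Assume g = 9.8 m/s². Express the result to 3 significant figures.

For rolling without slipping, Mgh = ½(1+k)Mv² where k = I/(MR²), so v = √(2gh/(1+k)).
Thin circular ring: k = 1, giving v = √(2×9.8×2.33/2) = 4.778 m/s.
Thin-walled hollow sphere: k = 2/3, giving v = √(2×9.8×2.33/1.667) = 5.235 m/s.
The smaller k wins: the thin-walled hollow sphere, at ≈ 5.23 m/s.

the thin-walled hollow sphere, at v ≈ 5.23 m/s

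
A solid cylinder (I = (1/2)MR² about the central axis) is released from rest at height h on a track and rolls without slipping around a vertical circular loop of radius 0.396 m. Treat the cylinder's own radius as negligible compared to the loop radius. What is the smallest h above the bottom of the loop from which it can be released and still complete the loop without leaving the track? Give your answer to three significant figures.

For this body I = (1/2)MR², i.e. k = I/(MR²) = 0.5.
At the top, contact is just lost when gravity alone supplies the centripetal force: Mg = Mv_top²/r, i.e. v_top² = gr.
With ω = v/R, the kinetic energy at speed v is ½(1+k)Mv² = (3/4)Mv².
Energy conservation from release (height h) to the top (height 2r): Mgh = Mg(2r) + (3/4)M·gr.
Thus h_min = 2r + (1+k)r/2 = r(2 + 1.5/2) = 0.396 × 2.75 ≈ 1.09 m.

h_min ≈ 1.09 m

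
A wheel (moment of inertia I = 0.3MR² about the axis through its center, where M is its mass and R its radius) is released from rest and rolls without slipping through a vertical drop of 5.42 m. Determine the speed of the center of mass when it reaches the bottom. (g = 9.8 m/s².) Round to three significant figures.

v ≈ 9.04 m/s

With I = 0.3MR², the ratio k = I/(MR²) is 0.3.
Rolling without slipping gives ω = v/R, so the total kinetic energy is ½Mv² + ½Iω² = ½(1+k)Mv² = (13/20)Mv².
Setting Mgh = (13/20)Mv² gives v = √(2gh/(1+k)) = √(2·9.8·5.42/1.3) ≈ 9.04 m/s.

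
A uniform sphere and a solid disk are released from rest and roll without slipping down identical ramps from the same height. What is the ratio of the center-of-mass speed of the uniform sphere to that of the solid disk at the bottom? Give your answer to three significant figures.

v_ratio ≈ 1.04

Each satisfies Mgh = ½(1+k)Mv² with k = I/(MR²), so v ∝ 1/√(1+k).
For the uniform sphere k = 0.4; for the solid disk k = 0.5.
v₁/v₂ = √((1+k₂)/(1+k₁)) = √(1.5/1.4) ≈ 1.04.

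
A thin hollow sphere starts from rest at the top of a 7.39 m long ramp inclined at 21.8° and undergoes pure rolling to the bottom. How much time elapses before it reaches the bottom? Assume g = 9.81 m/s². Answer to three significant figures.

t ≈ 2.60 s

Here I = (2/3)MR², so the shape factor k = I/(MR²) = 2/3.
Along the incline Mg sinθ − f = Ma, and torque about the center fR = Iα = kMR²(a/R) gives f = kMa.
Hence a = g sinθ/(1+k) = 9.81×sin21.8°/1.667 = 2.186 m/s².
With constant a from rest, t = √(2L/a) = √(2·7.39/2.186) ≈ 2.60 s.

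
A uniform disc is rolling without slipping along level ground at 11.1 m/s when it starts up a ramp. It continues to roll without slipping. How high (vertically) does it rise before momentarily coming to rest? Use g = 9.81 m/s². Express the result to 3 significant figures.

h ≈ 9.42 m

The moment of inertia is (1/2)MR², giving k ≡ I/(MR²) = 0.5.
Rolling without slipping gives ω = v/R, so the total kinetic energy is ½Mv² + ½Iω² = ½(1+k)Mv² = (3/4)Mv².
At the top the kinetic energy is zero, so (3/4)Mv₀² = Mgh.
Thus h = (1+k)v₀²/(2g) = 1.5 × 11.1² / (2 × 9.81) ≈ 9.42 m.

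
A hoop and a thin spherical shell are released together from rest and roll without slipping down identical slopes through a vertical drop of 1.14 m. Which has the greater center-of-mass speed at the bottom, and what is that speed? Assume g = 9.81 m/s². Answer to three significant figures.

For rolling without slipping, Mgh = ½(1+k)Mv² where k = I/(MR²), so v = √(2gh/(1+k)).
Hoop: k = 1, giving v = √(2×9.81×1.14/2) = 3.344 m/s.
Thin spherical shell: k = 2/3, giving v = √(2×9.81×1.14/1.667) = 3.663 m/s.
The smaller k wins: the thin spherical shell, at ≈ 3.66 m/s.

the thin spherical shell, at v ≈ 3.66 m/s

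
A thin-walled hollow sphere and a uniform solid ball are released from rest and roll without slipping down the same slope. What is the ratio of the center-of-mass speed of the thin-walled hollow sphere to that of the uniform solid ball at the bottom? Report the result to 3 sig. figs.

Each satisfies Mgh = ½(1+k)Mv² with k = I/(MR²), so v ∝ 1/√(1+k).
For the thin-walled hollow sphere k = 2/3; for the uniform solid ball k = 0.4.
v₁/v₂ = √((1+k₂)/(1+k₁)) = √(1.4/1.667) ≈ 0.917.

v_ratio ≈ 0.917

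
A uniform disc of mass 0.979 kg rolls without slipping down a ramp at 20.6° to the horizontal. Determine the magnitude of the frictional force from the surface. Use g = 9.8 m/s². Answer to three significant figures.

Here I = (1/2)MR², so the shape factor k = I/(MR²) = 0.5.
Translational: Mg sinθ − f = Ma. Rotational about the CM: fR = Iα = kMRa, so f = kMa.
Combining, a = g sinθ/(1+k) and f = kMa = kMg sinθ/(1+k).
f = 0.5 × 0.979 × 9.8 × sin20.6° / 1.5 ≈ 1.13 N.

f ≈ 1.13 N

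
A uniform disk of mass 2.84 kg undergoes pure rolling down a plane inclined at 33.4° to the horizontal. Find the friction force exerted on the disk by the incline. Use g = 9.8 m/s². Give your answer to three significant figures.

f ≈ 5.11 N

With I = (1/2)MR², the ratio k = I/(MR²) is 0.5.
Translational: Mg sinθ − f = Ma. Rotational about the CM: fR = Iα = kMRa, so f = kMa.
Combining, a = g sinθ/(1+k) and f = kMa = kMg sinθ/(1+k).
f = 0.5 × 2.84 × 9.8 × sin33.4° / 1.5 ≈ 5.11 N.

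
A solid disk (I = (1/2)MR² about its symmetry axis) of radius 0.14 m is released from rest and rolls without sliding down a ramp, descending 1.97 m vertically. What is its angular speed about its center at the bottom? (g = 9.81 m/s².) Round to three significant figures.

ω ≈ 36.3 rad/s

Here I = (1/2)MR², so the shape factor k = I/(MR²) = 0.5.
Pure rolling means v = ωR; then KE = ½Mv² + ½I(v/R)² = ½(1+k)Mv² = (3/4)Mv².
Energy conservation Mgh = ½(1+k)Mv² gives v = √(2gh/(1+k)) = √(2 × 9.81 × 1.97 / 1.5) = 5.076 m/s.
The angular speed follows from ω = v/R = 5.076/0.14 ≈ 36.3 rad/s.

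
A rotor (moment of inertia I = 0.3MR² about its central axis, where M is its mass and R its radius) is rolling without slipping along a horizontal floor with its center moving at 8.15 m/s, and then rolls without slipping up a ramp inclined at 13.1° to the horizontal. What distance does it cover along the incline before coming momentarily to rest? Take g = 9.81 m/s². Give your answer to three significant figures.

With I = 0.3MR², the ratio k = I/(MR²) is 0.3.
Rolling without slipping gives ω = v/R, so the total kinetic energy is ½Mv² + ½Iω² = ½(1+k)Mv² = (13/20)Mv².
Setting this equal to Mgh gives the vertical rise h = (1+k)v₀²/(2g) = 1.3×8.15²/(2×9.81) = 4.401 m.
The distance along the slope is d = h/sinθ = 4.401/sin13.1° ≈ 19.4 m.

d ≈ 19.4 m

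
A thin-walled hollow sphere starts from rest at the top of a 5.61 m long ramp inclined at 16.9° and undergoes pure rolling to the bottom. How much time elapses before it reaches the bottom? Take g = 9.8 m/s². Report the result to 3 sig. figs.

t ≈ 2.56 s

The moment of inertia is (2/3)MR², giving k ≡ I/(MR²) = 2/3.
Along the incline Mg sinθ − f = Ma, and torque about the center fR = Iα = kMR²(a/R) gives f = kMa.
Hence a = g sinθ/(1+k) = 9.8×sin16.9°/1.667 = 1.709 m/s².
Starting from rest, L = ½at², so t = √(2L/a) = √(2×5.61/1.709) ≈ 2.56 s.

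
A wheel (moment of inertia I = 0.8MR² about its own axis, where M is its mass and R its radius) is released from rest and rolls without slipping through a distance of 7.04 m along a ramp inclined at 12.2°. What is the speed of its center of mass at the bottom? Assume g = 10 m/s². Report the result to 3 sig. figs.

v ≈ 4.07 m/s

For this body I = 0.8MR², i.e. k = I/(MR²) = 0.8.
Since it rolls without slipping, ω = v/R and KE = ½Mv² + ½Iω² = ½(1+k)Mv² = (9/10)Mv².
The vertical drop is h = L sinθ = 7.04 × sin12.2° = 1.488 m.
Setting Mgh = (9/10)Mv² gives v = √(2gh/(1+k)) = √(2·10·1.488/1.8) ≈ 4.07 m/s.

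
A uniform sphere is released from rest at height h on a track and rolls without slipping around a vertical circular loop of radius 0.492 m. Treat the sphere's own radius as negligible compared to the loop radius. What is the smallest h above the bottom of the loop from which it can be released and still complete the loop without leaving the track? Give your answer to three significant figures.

For this body I = (2/5)MR², i.e. k = I/(MR²) = 0.4.
At the top, contact is just lost when gravity alone supplies the centripetal force: Mg = Mv_top²/r, i.e. v_top² = gr.
With ω = v/R, the kinetic energy at speed v is ½(1+k)Mv² = (7/10)Mv².
Energy conservation from release (height h) to the top (height 2r): Mgh = Mg(2r) + (7/10)M·gr.
Thus h_min = 2r + (1+k)r/2 = r(2 + 1.4/2) = 0.492 × 2.7 ≈ 1.33 m.

h_min ≈ 1.33 m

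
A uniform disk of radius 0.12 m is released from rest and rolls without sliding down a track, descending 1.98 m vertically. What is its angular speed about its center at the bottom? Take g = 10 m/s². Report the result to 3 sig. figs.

ω ≈ 42.8 rad/s

With I = (1/2)MR², the ratio k = I/(MR²) is 0.5.
The rolling condition ω = v/R makes the rotational term ½I(v/R)² = ½kMv², so KE_total = ½(1+k)Mv² = (3/4)Mv².
Energy conservation Mgh = ½(1+k)Mv² gives v = √(2gh/(1+k)) = √(2 × 10 × 1.98 / 1.5) = 5.138 m/s.
Then ω = v/R = 5.138 / 0.12 ≈ 42.8 rad/s.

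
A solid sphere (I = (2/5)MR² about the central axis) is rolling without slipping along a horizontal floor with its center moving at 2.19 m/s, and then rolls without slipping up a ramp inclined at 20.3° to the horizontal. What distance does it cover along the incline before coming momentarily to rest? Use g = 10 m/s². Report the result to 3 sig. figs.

d ≈ 0.968 m

For this body I = (2/5)MR², i.e. k = I/(MR²) = 0.4.
Since it rolls without slipping, ω = v/R and KE = ½Mv² + ½Iω² = ½(1+k)Mv² = (7/10)Mv².
Setting this equal to Mgh gives the vertical rise h = (1+k)v₀²/(2g) = 1.4×2.19²/(2×10) = 0.3357 m.
The distance along the slope is d = h/sinθ = 0.3357/sin20.3° ≈ 0.968 m.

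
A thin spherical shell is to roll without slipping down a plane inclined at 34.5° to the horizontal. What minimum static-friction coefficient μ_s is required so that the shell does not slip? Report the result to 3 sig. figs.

The moment of inertia is (2/3)MR², giving k ≡ I/(MR²) = 2/3.
Translational: Mg sinθ − f = Ma. Rotational about the CM: fR = Iα = kMRa, so f = kMa.
These give a = g sinθ/(1+k) and the required friction f = kMg sinθ/(1+k).
The normal force is N = Mg cosθ, so μ_min = f/N = k tanθ/(1+k).
μ_min = (2/3) × tan34.5° / 1.667 ≈ 0.275.

μ_min ≈ 0.275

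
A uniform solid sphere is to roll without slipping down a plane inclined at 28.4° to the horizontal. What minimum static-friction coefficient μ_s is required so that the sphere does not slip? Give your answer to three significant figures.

With I = (2/5)MR², the ratio k = I/(MR²) is 0.4.
Newton's second law down the slope: Mg sinθ − f = Ma. The torque equation fR = Iα (with α = a/R) gives f = kMa.
These give a = g sinθ/(1+k) and the required friction f = kMg sinθ/(1+k).
The normal force is N = Mg cosθ, so μ_min = f/N = k tanθ/(1+k).
μ_min = 0.4 × tan28.4° / 1.4 ≈ 0.154.

μ_min ≈ 0.154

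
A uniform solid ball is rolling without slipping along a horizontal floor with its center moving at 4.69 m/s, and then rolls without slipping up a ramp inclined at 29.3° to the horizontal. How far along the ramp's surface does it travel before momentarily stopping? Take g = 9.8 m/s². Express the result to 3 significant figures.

Here I = (2/5)MR², so the shape factor k = I/(MR²) = 0.4.
Since it rolls without slipping, ω = v/R and KE = ½Mv² + ½Iω² = ½(1+k)Mv² = (7/10)Mv².
Setting this equal to Mgh gives the vertical rise h = (1+k)v₀²/(2g) = 1.4×4.69²/(2×9.8) = 1.571 m.
Along the incline, d = h/sinθ = 1.571/sin29.3° ≈ 3.21 m.

d ≈ 3.21 m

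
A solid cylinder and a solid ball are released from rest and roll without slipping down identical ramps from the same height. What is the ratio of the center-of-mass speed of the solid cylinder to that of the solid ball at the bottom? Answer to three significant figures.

Each satisfies Mgh = ½(1+k)Mv² with k = I/(MR²), so v ∝ 1/√(1+k).
For the solid cylinder k = 0.5; for the solid ball k = 0.4.
v₁/v₂ = √((1+k₂)/(1+k₁)) = √(1.4/1.5) ≈ 0.966.

v_ratio ≈ 0.966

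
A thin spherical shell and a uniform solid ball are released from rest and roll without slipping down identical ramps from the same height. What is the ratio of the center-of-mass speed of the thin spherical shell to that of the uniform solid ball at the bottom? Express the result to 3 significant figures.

Each satisfies Mgh = ½(1+k)Mv² with k = I/(MR²), so v ∝ 1/√(1+k).
For the thin spherical shell k = 2/3; for the uniform solid ball k = 0.4.
v₁/v₂ = √((1+k₂)/(1+k₁)) = √(1.4/1.667) ≈ 0.917.

v_ratio ≈ 0.917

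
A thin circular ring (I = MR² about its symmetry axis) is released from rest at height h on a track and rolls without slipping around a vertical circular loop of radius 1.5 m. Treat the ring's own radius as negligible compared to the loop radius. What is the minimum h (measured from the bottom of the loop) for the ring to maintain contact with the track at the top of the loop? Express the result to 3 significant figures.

h_min ≈ 4.50 m

For this body I = MR², i.e. k = I/(MR²) = 1.
At the top of the loop, the minimum-contact condition is Mg = Mv_top²/r, so v_top² = gr.
With ω = v/R, the kinetic energy at speed v is ½(1+k)Mv² = Mv².
Energy conservation from release (height h) to the top (height 2r): Mgh = Mg(2r) + M·gr.
Thus h_min = 2r + (1+k)r/2 = r(2 + 2/2) = 1.5 × 3 ≈ 4.50 m.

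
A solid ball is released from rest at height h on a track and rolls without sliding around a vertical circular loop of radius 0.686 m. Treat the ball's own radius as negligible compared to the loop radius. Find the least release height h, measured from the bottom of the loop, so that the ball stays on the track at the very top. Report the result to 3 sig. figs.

h_min ≈ 1.85 m

Here I = (2/5)MR², so the shape factor k = I/(MR²) = 0.4.
At the top, contact is just lost when gravity alone supplies the centripetal force: Mg = Mv_top²/r, i.e. v_top² = gr.
With ω = v/R, the kinetic energy at speed v is ½(1+k)Mv² = (7/10)Mv².
Energy conservation from release (height h) to the top (height 2r): Mgh = Mg(2r) + (7/10)M·gr.
Thus h_min = 2r + (1+k)r/2 = r(2 + 1.4/2) = 0.686 × 2.7 ≈ 1.85 m.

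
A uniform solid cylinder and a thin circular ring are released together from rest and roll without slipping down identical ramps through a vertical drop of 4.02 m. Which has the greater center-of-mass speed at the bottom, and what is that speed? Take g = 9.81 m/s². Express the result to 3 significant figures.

For rolling without slipping, Mgh = ½(1+k)Mv² where k = I/(MR²), so v = √(2gh/(1+k)).
Uniform solid cylinder: k = 0.5, giving v = √(2×9.81×4.02/1.5) = 7.251 m/s.
Thin circular ring: k = 1, giving v = √(2×9.81×4.02/2) = 6.28 m/s.
The smaller k wins: the uniform solid cylinder, at ≈ 7.25 m/s.

the uniform solid cylinder, at v ≈ 7.25 m/s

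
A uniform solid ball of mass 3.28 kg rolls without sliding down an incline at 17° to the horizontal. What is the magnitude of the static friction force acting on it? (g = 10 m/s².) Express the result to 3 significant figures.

f ≈ 2.74 N

With I = (2/5)MR², the ratio k = I/(MR²) is 0.4.
Newton's second law down the slope: Mg sinθ − f = Ma. The torque equation fR = Iα (with α = a/R) gives f = kMa.
Combining, a = g sinθ/(1+k) and f = kMa = kMg sinθ/(1+k).
f = 0.4 × 3.28 × 10 × sin17° / 1.4 ≈ 2.74 N.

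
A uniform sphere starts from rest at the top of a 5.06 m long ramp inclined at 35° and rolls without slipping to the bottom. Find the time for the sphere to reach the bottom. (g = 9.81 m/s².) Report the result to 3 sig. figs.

The moment of inertia is (2/5)MR², giving k ≡ I/(MR²) = 0.4.
Along the incline Mg sinθ − f = Ma, and torque about the center fR = Iα = kMR²(a/R) gives f = kMa.
Hence a = g sinθ/(1+k) = 9.81×sin35°/1.4 = 4.019 m/s².
With constant a from rest, t = √(2L/a) = √(2·5.06/4.019) ≈ 1.59 s.

t ≈ 1.59 s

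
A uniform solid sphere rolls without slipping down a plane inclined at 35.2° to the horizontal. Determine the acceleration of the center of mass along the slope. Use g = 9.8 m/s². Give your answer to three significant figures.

a ≈ 4.04 m/s²

Here I = (2/5)MR², so the shape factor k = I/(MR²) = 0.4.
Along the incline Mg sinθ − f = Ma, and torque about the center fR = Iα = kMR²(a/R) gives f = kMa.
Eliminating f: Mg sinθ = (1+k)Ma, so a = g sinθ/(1+k) = 9.8 × sin35.2° / 1.4 ≈ 4.04 m/s².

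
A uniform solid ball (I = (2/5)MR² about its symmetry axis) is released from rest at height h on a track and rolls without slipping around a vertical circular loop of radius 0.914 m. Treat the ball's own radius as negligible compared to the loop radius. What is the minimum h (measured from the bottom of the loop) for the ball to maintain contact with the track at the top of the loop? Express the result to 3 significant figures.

The moment of inertia is (2/5)MR², giving k ≡ I/(MR²) = 0.4.
At the top, contact is just lost when gravity alone supplies the centripetal force: Mg = Mv_top²/r, i.e. v_top² = gr.
With ω = v/R, the kinetic energy at speed v is ½(1+k)Mv² = (7/10)Mv².
Energy conservation from release (height h) to the top (height 2r): Mgh = Mg(2r) + (7/10)M·gr.
Thus h_min = 2r + (1+k)r/2 = r(2 + 1.4/2) = 0.914 × 2.7 ≈ 2.47 m.

h_min ≈ 2.47 m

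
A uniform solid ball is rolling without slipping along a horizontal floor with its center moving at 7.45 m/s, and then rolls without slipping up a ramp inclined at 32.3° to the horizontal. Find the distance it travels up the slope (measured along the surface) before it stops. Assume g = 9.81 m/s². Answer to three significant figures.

The moment of inertia is (2/5)MR², giving k ≡ I/(MR²) = 0.4.
Pure rolling means v = ωR; then KE = ½Mv² + ½I(v/R)² = ½(1+k)Mv² = (7/10)Mv².
Setting this equal to Mgh gives the vertical rise h = (1+k)v₀²/(2g) = 1.4×7.45²/(2×9.81) = 3.96 m.
Along the incline, d = h/sinθ = 3.96/sin32.3° ≈ 7.41 m.

d ≈ 7.41 m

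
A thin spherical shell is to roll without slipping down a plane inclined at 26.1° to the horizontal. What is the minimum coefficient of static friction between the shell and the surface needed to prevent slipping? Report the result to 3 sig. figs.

μ_min ≈ 0.196

Here I = (2/3)MR², so the shape factor k = I/(MR²) = 2/3.
Newton's second law down the slope: Mg sinθ − f = Ma. The torque equation fR = Iα (with α = a/R) gives f = kMa.
These give a = g sinθ/(1+k) and the required friction f = kMg sinθ/(1+k).
With N = Mg cosθ, the no-slip condition f ≤ μN gives μ_min = f/N = k tanθ/(1+k).
μ_min = (2/3) × tan26.1° / 1.667 ≈ 0.196.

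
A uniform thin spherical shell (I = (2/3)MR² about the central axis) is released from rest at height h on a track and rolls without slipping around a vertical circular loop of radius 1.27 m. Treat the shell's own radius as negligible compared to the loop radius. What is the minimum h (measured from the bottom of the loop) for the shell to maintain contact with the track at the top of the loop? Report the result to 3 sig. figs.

With I = (2/3)MR², the ratio k = I/(MR²) is 2/3.
At the top of the loop, the minimum-contact condition is Mg = Mv_top²/r, so v_top² = gr.
With ω = v/R, the kinetic energy at speed v is ½(1+k)Mv² = (5/6)Mv².
Energy conservation from release (height h) to the top (height 2r): Mgh = Mg(2r) + (5/6)M·gr.
Thus h_min = 2r + (1+k)r/2 = r(2 + 1.667/2) = 1.27 × 2.833 ≈ 3.60 m.

h_min ≈ 3.60 m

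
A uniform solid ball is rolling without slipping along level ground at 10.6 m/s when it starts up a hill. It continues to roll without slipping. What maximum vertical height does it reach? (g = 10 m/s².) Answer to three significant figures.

For this body I = (2/5)MR², i.e. k = I/(MR²) = 0.4.
Rolling without slipping gives ω = v/R, so the total kinetic energy is ½Mv² + ½Iω² = ½(1+k)Mv² = (7/10)Mv².
All of this converts to potential energy at the highest point: (7/10)Mv₀² = Mgh.
Thus h = (1+k)v₀²/(2g) = 1.4 × 10.6² / (2 × 10) ≈ 7.87 m.

h ≈ 7.87 m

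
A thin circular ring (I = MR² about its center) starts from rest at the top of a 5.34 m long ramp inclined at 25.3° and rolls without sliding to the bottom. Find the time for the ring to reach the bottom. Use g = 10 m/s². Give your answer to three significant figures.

t ≈ 2.24 s

For this body I = MR², i.e. k = I/(MR²) = 1.
Translational: Mg sinθ − f = Ma. Rotational about the CM: fR = Iα = kMRa, so f = kMa.
Hence a = g sinθ/(1+k) = 10×sin25.3°/2 = 2.137 m/s².
With constant a from rest, t = √(2L/a) = √(2·5.34/2.137) ≈ 2.24 s.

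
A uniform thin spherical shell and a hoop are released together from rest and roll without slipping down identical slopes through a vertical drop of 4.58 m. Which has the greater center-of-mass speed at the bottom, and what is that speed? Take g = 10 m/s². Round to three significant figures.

For rolling without slipping, Mgh = ½(1+k)Mv² where k = I/(MR²), so v = √(2gh/(1+k)).
Uniform thin spherical shell: k = 2/3, giving v = √(2×10×4.58/1.667) = 7.414 m/s.
Hoop: k = 1, giving v = √(2×10×4.58/2) = 6.768 m/s.
The smaller k wins: the uniform thin spherical shell, at ≈ 7.41 m/s.

the uniform thin spherical shell, at v ≈ 7.41 m/s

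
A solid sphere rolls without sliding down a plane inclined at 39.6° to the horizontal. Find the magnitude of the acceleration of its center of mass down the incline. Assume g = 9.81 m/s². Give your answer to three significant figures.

With I = (2/5)MR², the ratio k = I/(MR²) is 0.4.
Newton's second law down the slope: Mg sinθ − f = Ma. The torque equation fR = Iα (with α = a/R) gives f = kMa.
Eliminating f: Mg sinθ = (1+k)Ma, so a = g sinθ/(1+k) = 9.81 × sin39.6° / 1.4 ≈ 4.47 m/s².

a ≈ 4.47 m/s²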